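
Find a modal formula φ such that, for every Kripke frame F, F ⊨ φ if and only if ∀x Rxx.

□q → q

A defining formula is □q → q (the T axiom).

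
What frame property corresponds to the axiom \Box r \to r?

This schema is the T axiom.
It corresponds to reflexivity: \forall x Rxx.

reflexivity: \forall x Rxx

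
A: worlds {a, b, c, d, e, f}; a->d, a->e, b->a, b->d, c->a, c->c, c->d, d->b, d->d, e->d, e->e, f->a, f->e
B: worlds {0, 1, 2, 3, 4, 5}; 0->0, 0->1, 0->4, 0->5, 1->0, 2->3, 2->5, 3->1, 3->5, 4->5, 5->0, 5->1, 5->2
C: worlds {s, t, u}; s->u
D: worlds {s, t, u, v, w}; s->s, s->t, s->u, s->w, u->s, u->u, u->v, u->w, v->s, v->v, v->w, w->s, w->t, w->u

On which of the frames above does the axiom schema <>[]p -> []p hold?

The schema corresponds to the Euclidean property: forall x forall y forall z (Rxy & Rxz -> Ryz).
A: fails — Rad and Rae but not Rde.
B: fails — R01 and R01 but not R11.
C: fails — Rsu and Rsu but not Ruu.
D: fails — Rsw and Rsw but not Rww.

none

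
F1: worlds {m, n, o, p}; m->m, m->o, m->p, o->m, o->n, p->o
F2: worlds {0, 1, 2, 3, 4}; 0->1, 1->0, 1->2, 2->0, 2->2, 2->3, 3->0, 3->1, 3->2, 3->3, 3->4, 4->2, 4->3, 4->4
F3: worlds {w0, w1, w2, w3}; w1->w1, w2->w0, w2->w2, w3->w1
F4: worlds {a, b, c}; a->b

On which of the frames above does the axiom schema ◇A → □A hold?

Frame correspondent (Sahlqvist): ∀x ∀y ∀z (Rxy ∧ Rxz → y = z) — i.e. partial functionality.
F1: fails — m sees both m and o.
F2: fails — 1 sees both 0 and 2.
F3: fails — w2 sees both w0 and w2.
F4: condition met.

F4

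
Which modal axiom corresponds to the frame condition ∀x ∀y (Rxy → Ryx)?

q → □◇q

A defining formula is q → □◇q (the B axiom).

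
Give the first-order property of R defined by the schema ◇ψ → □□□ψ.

This is a Sahlqvist (Geach-type) schema ◇^1□^0ψ → □^3◇^0ψ.
Minimal-valuation argument: fix x; take any y with xR^1y and any z with xR^3z. Set V(ψ) to the set of worlds R-reachable from y in exactly 0 steps. Then □^0ψ holds at y, so the antecedent holds at x; validity forces ◇^0ψ at z, giving a w with zR^0w and yR^0w.
First-order correspondent: ∀x ∀y ∀z ((xRy ∧ xR³z) → ∃w (y = w ∧ z = w)).

∀x ∀y ∀z ((xRy ∧ xR³z) → ∃w (y = w ∧ z = w))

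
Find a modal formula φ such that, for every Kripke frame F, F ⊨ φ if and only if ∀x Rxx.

□s → s

The condition is reflexivity. The T schema □s → s defines it.
Suppose □s→s is valid. At any x set V(s)={w : Rxw}. Then □s holds at x, so s holds at x, i.e. Rxx.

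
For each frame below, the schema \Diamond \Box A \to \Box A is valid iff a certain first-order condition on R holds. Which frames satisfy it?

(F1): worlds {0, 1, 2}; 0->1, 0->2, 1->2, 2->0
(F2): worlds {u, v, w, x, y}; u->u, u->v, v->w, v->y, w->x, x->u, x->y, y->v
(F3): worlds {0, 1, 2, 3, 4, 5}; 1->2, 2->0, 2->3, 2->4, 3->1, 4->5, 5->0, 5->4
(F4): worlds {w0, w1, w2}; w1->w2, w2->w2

Frame correspondent (Sahlqvist): \forall x \forall y \forall z (Rxy \wedge Rxz \to Ryz) — i.e. the Euclidean property.
(F1): fails — R01 and R01 but not R11.
(F2): fails — Ruv and Ruv but not Rvv.
(F3): fails — R12 and R12 but not R22.
(F4): condition met.
Valid on: (F4).

(F4)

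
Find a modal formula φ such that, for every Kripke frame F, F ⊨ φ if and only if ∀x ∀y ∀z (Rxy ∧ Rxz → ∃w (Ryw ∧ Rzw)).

◇□s → □◇s

A defining formula is ◇□s → □◇s (the .2 axiom).
Suppose ◇□s→□◇s is valid. Take Rxy, Rxz and set V(s)={w : Ryw}. Then □s at y so ◇□s at x, so □◇s at x, so ◇s at z, giving w with Rzw and Ryw.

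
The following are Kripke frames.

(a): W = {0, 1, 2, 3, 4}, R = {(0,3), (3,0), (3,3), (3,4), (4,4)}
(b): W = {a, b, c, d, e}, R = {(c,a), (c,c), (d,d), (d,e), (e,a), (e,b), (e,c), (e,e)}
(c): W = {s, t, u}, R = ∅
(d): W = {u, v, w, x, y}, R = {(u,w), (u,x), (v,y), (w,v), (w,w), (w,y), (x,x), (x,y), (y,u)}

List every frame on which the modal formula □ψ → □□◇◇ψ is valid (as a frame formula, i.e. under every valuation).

Frame correspondent (Sahlqvist): ∀x ∀z (xR²z → ∃w (xRw ∧ zR²w)) — i.e. a generalized confluence (Geach) condition.
(a): fails — 0R²4 but no w with 0Rw and 4R²w.
(b): fails — cR²a but no w with cRw and aR²w.
(c): ✓.
(d): fails — uR²v but no t with uRt and vR²t.

(c)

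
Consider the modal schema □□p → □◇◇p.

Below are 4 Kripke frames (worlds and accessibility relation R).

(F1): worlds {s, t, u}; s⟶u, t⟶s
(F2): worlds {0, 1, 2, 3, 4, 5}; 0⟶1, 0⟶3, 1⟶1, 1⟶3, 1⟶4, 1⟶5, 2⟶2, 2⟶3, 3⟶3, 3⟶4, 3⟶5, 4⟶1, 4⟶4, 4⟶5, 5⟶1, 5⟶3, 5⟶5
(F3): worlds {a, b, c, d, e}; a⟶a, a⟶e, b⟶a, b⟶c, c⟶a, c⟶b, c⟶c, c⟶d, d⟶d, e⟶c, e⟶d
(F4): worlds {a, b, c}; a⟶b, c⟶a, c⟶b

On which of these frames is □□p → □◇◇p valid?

(F2), (F3)

This is the axiom for a generalized confluence (Geach) condition; its first-order frame correspondent is ∀x ∀z (xRz → ∃w (xR²w ∧ zR²w)).
(F1): fails — sRu but no w with sR²w and uR²w.
(F2): condition met.
(F3): condition met.
(F4): fails — aRb but no w with aR²w and bR²w.
Valid on: (F2), (F3).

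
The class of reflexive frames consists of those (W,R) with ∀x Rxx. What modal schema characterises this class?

This is reflexivity; the standard corresponding axiom is T: □p → p.

□p → p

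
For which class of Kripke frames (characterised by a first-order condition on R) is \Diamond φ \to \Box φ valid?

Suppose ◇φ→□φ is valid. Take Rxy, Rxz and set V(φ)={y}. Then ◇φ at x, so □φ at x, so φ at z, i.e. z=y.
Conversely, any frame satisfying \forall x \forall y \forall z (Rxy \wedge Rxz \to y = z) validates the schema.
So the correspondent is partial functionality.

partial functionality: \forall x \forall y \forall z (Rxy \wedge Rxz \to y = z)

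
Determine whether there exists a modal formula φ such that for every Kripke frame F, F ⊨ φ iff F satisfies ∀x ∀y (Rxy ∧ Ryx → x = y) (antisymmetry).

Modal frame validity is preserved under surjective bounded morphisms.
The 4-cycle (worlds a,b,c,d with a→b→c→d→a) is antisymmetric. Sending even-indexed worlds to • and odd-indexed worlds to ∘ is a surjective bounded morphism onto the two-world frame with •↔∘, which is not antisymmetric.
So no modal formula (or set of formulas) defines exactly the antisymmetric frames.

Not modally definable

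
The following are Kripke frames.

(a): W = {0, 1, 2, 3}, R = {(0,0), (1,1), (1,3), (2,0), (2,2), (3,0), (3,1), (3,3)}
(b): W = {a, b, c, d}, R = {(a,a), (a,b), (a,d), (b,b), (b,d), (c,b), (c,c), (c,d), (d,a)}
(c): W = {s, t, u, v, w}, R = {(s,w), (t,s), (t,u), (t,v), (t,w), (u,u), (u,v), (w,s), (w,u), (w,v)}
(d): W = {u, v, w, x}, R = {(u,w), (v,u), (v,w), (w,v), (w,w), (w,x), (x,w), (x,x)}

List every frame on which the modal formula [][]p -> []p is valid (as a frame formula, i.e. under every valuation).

This is the axiom for density; its first-order frame correspondent is forall x forall y (Rxy -> exists z (Rxz & Rzy)).
(a): satisfies the condition.
(b): satisfies the condition.
(c): fails — Rsw but no z with Rsz and Rzw.
(d): fails — Rvu but no z with Rvz and Rzu.

(a), (b)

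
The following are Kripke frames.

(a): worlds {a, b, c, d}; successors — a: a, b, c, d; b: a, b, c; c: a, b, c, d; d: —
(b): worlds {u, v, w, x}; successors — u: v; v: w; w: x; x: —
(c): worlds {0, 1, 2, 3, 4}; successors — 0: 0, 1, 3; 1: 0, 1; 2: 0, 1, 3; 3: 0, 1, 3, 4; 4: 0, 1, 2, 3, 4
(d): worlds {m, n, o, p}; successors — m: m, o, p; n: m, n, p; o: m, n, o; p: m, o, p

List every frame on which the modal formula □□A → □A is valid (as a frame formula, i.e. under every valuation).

(a), (c), (d)

This is the axiom for density; its first-order frame correspondent is ∀x ∀y (Rxy → ∃z (Rxz ∧ Rzy)).
(a): satisfies the condition.
(b): fails — Ruv but no z with Ruz and Rzv.
(c): satisfies the condition.
(d): satisfies the condition.
Valid on: (a), (c), (d).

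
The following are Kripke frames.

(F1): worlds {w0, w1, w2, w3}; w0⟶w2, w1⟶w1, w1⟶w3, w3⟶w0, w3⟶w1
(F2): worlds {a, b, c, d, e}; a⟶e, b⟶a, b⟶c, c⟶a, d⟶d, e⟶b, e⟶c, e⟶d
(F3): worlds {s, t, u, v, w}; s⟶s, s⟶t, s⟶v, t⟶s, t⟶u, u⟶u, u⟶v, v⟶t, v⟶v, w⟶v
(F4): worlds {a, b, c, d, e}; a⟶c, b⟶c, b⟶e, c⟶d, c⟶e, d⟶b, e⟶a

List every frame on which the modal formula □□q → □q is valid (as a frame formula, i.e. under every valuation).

Frame correspondent (Sahlqvist): ∀x ∀y (Rxy → ∃z (Rxz ∧ Rzy)) — i.e. density.
(F1): fails — Rw3w0 but no z with Rw3z and Rzw0.
(F2): fails — Rbc but no z with Rbz and Rzc.
(F3): satisfies the condition.
(F4): fails — Rbc but no z with Rbz and Rzc.
Valid on: (F3).

(F3)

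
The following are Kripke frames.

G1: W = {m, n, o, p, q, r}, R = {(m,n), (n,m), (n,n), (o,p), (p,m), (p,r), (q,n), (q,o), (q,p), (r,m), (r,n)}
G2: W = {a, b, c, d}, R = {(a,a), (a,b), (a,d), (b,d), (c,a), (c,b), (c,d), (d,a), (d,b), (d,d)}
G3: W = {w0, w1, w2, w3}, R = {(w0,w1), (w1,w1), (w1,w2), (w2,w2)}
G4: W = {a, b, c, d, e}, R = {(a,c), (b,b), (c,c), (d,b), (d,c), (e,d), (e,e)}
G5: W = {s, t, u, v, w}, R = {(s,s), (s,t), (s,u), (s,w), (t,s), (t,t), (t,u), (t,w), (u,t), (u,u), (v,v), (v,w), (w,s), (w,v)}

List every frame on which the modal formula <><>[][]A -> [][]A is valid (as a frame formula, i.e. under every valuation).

Frame correspondent (Sahlqvist): forall x forall y forall z ((x R^2 y & x R^2 z) -> exists w (y R^2 w & z = w)) — i.e. a generalized confluence (Geach) condition.
G1: fails — oR²m, oR²r but no w with mR²w and r=w.
G2: condition met.
G3: fails — w0R²w2, w0R²w1 but no w with w2R²w and w1=w.
G4: fails — dR²b, dR²c but no w with bR²w and c=w.
G5: fails — sR²u, sR²v but no w* with uR²w* and v=w*.
Valid on: G2.

G2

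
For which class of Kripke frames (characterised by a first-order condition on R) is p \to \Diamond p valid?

Replacing p by ¬p and contraposing gives the equivalent schema □p → p.
Suppose □p→p is valid. At any x set V(p)={w : Rxw}. Then □p holds at x, so p holds at x, i.e. Rxx.

reflexivity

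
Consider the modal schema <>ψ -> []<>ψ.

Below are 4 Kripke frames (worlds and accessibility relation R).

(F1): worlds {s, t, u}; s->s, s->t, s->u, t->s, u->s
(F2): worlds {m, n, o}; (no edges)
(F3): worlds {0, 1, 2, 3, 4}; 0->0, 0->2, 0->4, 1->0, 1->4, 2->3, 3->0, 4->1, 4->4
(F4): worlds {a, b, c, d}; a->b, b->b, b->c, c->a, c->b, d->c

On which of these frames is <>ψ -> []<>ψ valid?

(F2)

Frame correspondent (Sahlqvist): forall x forall y forall z (Rxy & Rxz -> Ryz) — i.e. the Euclidean property.
(F1): fails — Rsu and Rsu but not Ruu.
(F2): satisfies the condition.
(F3): fails — R02 and R00 but not R20.
(F4): fails — Rbc and Rbc but not Rcc.
Valid on: (F2).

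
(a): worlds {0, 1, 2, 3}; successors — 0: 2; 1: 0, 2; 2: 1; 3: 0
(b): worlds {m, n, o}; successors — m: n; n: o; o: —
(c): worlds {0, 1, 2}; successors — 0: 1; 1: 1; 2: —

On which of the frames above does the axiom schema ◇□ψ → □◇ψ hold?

(c)

Frame correspondent (Sahlqvist): ∀x ∀y ∀z (Rxy ∧ Rxz → ∃w (Ryw ∧ Rzw)) — i.e. convergence.
(a): fails — R10 and R12 but 0 and 2 have no common successor.
(b): fails — Rno and Rno but o and o have no common successor.
(c): satisfies the condition.
Valid on: (c).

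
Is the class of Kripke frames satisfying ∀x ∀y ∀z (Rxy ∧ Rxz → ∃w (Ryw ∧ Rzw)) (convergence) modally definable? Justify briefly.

Yes, by ◇□q → □◇q

Yes: it is convergence, defined by the .2 schema ◇□q → □◇q.
Suppose ◇□q→□◇q is valid. Take Rxy, Rxz and set V(q)={w : Ryw}. Then □q at y so ◇□q at x, so □◇q at x, so ◇q at z, giving w with Rzw and Ryw.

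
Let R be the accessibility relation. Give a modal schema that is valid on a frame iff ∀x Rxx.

A defining formula is □ψ → ψ (the T axiom).
Suppose □ψ→ψ is valid. At any x set V(ψ)={w : Rxw}. Then □ψ holds at x, so ψ holds at x, i.e. Rxx.

□ψ → ψ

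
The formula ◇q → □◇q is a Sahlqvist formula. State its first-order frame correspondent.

the Euclidean property: ∀x ∀y ∀z (Rxy ∧ Rxz → Ryz)

Suppose ◇q→□◇q is valid. Take Rxy, Rxz and set V(q)={y}. Then ◇q at x, so □◇q at x, so ◇q at z, so some w with Rzw has q; w=y, i.e. Rzy. By symmetry of the argument, Ryz.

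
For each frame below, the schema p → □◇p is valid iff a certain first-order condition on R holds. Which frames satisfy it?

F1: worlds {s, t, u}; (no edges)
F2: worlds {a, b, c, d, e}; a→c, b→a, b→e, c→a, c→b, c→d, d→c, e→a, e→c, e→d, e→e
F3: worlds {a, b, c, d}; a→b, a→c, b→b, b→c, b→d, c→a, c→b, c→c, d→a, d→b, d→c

F1

The schema corresponds to symmetry: ∀x ∀y (Rxy → Ryx).
F1: satisfies the condition.
F2: fails — Rea but not Rae.
F3: fails — Rdc but not Rcd.
Valid on: F1.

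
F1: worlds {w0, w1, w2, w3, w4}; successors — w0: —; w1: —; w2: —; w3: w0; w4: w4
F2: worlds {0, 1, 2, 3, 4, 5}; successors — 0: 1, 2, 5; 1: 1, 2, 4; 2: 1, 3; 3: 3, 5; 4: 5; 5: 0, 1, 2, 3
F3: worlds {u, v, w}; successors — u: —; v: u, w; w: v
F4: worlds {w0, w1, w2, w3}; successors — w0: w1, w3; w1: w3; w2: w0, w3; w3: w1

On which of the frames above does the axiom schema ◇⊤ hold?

Frame correspondent (Sahlqvist): ∀x ∃y Rxy — i.e. seriality.
F1: fails — world w0 has no successor.
F2: ✓.
F3: fails — world u has no successor.
F4: ✓.

F2, F4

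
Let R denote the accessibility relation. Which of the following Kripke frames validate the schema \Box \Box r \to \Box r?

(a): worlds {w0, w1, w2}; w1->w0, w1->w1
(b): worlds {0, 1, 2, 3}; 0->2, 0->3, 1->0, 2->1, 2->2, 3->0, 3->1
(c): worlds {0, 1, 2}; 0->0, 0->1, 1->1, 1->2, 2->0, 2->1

(a), (c)

The schema corresponds to density: \forall x \forall y (Rxy \to \exists z (Rxz \wedge Rzy)).
(a): condition met.
(b): fails — R10 but no z with R1z and Rz0.
(c): condition met.
Valid on: (a), (c).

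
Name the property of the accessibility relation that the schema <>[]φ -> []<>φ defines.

This is the .2 axiom.
Its frame correspondent is convergence — forall x forall y forall z (Rxy & Rxz -> exists w (Ryw & Rzw)).

convergence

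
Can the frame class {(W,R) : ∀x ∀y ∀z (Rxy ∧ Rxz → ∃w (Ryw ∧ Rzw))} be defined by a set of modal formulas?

This is a Sahlqvist condition; the .2 axiom ◇□q → □◇q defines it.
Suppose ◇□q→□◇q is valid. Take Rxy, Rxz and set V(q)={w : Ryw}. Then □q at y so ◇□q at x, so □◇q at x, so ◇q at z, giving w with Rzw and Ryw.

Yes — defined by ◇□q → □◇q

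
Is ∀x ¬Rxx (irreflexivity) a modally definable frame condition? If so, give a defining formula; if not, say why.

Any modally definable frame class is closed under surjective bounded morphisms.
The 2-cycle (worlds 0,1 with 0→1→0) is irreflexive, and the map sending every world to a single reflexive point • is a surjective bounded morphism (forth: every edge maps to (•,•); back: every world has a successor). So any modal formula valid on the 2-cycle is also valid on the reflexive point, which is not irreflexive.
So the class is not modally definable.

Not modally definable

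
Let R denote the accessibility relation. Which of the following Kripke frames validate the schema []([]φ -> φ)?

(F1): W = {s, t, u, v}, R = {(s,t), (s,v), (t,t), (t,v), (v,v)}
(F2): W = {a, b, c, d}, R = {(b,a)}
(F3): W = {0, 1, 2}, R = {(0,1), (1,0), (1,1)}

This is the axiom for shift-reflexivity; its first-order frame correspondent is forall x forall y (Rxy -> Ryy).
(F1): holds.
(F2): fails — Rba but not Raa.
(F3): fails — R10 but not R00.
Valid on: (F1).

(F1)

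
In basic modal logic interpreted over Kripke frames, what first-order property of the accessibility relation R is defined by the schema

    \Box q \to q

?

reflexivity

Suppose □q→q is valid. At any x set V(q)={w : Rxw}. Then □q holds at x, so q holds at x, i.e. Rxx.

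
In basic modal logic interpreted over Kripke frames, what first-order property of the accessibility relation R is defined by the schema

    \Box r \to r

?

Reflexivity

Suppose □r→r is valid. At any x set V(r)={w : Rxw}. Then □r holds at x, so r holds at x, i.e. Rxx.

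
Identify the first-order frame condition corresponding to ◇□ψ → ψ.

symmetry

This is a form of the B axiom.
Its frame correspondent is symmetry — ∀x ∀y (Rxy → Ryx).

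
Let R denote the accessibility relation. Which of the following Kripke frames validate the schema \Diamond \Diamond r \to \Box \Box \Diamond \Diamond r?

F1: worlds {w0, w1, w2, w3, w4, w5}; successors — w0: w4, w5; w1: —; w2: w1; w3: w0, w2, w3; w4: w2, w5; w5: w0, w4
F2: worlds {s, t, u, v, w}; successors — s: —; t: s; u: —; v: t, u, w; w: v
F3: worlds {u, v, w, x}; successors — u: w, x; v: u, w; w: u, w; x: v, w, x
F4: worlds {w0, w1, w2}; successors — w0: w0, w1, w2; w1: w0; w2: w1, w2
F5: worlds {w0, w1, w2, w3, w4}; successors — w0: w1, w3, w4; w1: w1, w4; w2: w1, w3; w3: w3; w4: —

Frame correspondent (Sahlqvist): \forall x \forall y \forall z ((x R^2 y \wedge x R^2 z) \to \exists w (y = w \wedge z R^2 w)) — i.e. a generalized confluence (Geach) condition.
F1: fails — w0R²w0, w0R²w2 but no w with w0=w and w2R²w.
F2: fails — vR²s, vR²s but no w* with s=w* and sR²w*.
F3: fails — uR²v, uR²v but no t with v=t and vR²t.
F4: condition met.
F5: fails — w0R²w1, w0R²w3 but no w with w1=w and w3R²w.
Valid on: F4.

F4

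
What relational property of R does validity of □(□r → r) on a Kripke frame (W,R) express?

Suppose □(□r→r) is valid. Take Rxy and set V(r)={w : Ryw}. Then at y, □r holds; since □(□r→r) at x, □r→r at y, so r at y, i.e. Ryy.

shift-reflexivity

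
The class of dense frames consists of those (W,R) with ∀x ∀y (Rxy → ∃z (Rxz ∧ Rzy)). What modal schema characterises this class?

□□s → □s

The condition is density. The C4 schema □□s → □s defines it.
Suppose □□s→□s is valid. Take Rxy and set V(s)={w : xR²w}. Then □□s at x, so □s at x, so s at y, i.e. ∃z(Rxz∧Rzy).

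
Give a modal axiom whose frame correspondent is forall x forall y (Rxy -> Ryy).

□(□ψ → ψ)

The condition is shift-reflexivity. The T□ schema □(□ψ → ψ) defines it.
Suppose □(□ψ→ψ) is valid. Take Rxy and set V(ψ)={w : Ryw}. Then at y, □ψ holds; since □(□ψ→ψ) at x, □ψ→ψ at y, so ψ at y, i.e. Ryy.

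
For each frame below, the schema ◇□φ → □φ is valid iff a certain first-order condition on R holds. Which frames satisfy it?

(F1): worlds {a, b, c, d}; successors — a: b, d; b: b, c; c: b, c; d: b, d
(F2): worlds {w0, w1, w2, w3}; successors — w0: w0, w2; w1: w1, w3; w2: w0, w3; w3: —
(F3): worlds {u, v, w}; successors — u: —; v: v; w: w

(F3)

Frame correspondent (Sahlqvist): ∀x ∀y ∀z ((xRy ∧ xRz) → ∃w (yRw ∧ z = w)) — i.e. a generalized confluence (Geach) condition.
(F1): fails — aRb, aRd but no w with bRw and d=w.
(F2): fails — w0Rw2, w0Rw2 but no w with w2Rw and w2=w.
(F3): satisfies the condition.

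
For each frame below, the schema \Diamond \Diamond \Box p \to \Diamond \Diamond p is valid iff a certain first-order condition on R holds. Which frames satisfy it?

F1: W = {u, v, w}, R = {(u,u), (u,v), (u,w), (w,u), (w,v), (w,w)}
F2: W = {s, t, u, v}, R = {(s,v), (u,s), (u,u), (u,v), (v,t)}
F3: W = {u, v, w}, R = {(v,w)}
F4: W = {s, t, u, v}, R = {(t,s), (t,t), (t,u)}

F3

The schema corresponds to a generalized confluence (Geach) condition: \forall x \forall y (x R^2 y \to \exists w (yRw \wedge x R^2 w)).
F1: fails — uR²v but no t with vRt and uR²t.
F2: fails — sR²t but no w with tRw and sR²w.
F3: condition met.
F4: fails — tR²s but no w with sRw and tR²w.
Valid on: F3.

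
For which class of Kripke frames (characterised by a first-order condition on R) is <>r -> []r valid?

This is the CD axiom.
Its frame correspondent is partial functionality — forall x forall y forall z (Rxy & Rxz -> y = z).

partial functionality: forall x forall y forall z (Rxy & Rxz -> y = z)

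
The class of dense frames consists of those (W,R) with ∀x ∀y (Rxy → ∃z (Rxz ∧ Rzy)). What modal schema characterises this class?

The condition is density. The C4 schema □□q → □q defines it.
Suppose □□q→□q is valid. Take Rxy and set V(q)={w : xR²w}. Then □□q at x, so □q at x, so q at y, i.e. ∃z(Rxz∧Rzy).

□□q → □q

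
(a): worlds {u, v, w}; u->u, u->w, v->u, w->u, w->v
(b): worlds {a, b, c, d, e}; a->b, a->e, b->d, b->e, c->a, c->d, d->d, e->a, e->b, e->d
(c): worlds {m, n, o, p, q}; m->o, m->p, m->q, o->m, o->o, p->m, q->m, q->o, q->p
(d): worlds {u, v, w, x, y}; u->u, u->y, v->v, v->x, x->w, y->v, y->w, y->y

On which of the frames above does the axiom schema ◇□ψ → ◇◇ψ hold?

(a), (b), (c)

Frame correspondent (Sahlqvist): ∀x ∀y (xRy → ∃w (yRw ∧ xR²w)) — i.e. a generalized confluence (Geach) condition.
(a): ✓.
(b): ✓.
(c): ✓.
(d): fails — xRw but no t with wRt and xR²t.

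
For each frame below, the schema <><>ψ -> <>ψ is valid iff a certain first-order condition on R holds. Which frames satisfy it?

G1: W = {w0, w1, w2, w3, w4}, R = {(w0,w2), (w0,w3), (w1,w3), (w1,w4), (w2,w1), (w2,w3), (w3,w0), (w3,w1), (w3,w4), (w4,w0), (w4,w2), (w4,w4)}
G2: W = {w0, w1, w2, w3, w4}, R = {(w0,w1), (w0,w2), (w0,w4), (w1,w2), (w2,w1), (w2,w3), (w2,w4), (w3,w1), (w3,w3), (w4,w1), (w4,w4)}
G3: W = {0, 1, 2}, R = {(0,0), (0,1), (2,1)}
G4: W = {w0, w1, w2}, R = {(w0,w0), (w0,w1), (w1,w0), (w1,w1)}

The schema corresponds to a generalized confluence (Geach) condition: forall x forall y (x R^2 y -> exists w (y = w & xRw)).
G1: fails — w0R²w0 but no w with w0=w and w0Rw.
G2: fails — w0R²w3 but no w with w3=w and w0Rw.
G3: ✓.
G4: ✓.
Valid on: G3, G4.

G3, G4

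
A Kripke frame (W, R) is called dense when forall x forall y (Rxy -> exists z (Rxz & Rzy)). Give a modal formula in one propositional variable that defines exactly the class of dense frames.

□□ψ → □ψ

A defining formula is □□ψ → □ψ (the C4 axiom).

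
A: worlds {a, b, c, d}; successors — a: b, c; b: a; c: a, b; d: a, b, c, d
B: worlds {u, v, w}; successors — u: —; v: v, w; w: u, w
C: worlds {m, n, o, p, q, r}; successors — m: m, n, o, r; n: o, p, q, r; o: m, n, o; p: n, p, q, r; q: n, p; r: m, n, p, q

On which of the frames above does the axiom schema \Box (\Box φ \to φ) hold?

none

Frame correspondent (Sahlqvist): \forall x \forall y (Rxy \to Ryy) — i.e. shift-reflexivity.
A: fails — Rdc but not Rcc.
B: fails — Rwu but not Ruu.
C: fails — Ron but not Rnn.
Valid on no frame.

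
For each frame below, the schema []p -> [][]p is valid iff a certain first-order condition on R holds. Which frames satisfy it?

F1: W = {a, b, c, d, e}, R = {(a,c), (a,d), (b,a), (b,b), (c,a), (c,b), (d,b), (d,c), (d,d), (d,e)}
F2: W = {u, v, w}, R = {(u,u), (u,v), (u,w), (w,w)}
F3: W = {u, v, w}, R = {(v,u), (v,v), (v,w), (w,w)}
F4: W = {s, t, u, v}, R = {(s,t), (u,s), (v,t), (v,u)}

F2, F3

This is the axiom for transitivity; its first-order frame correspondent is forall x forall y forall z (Rxy & Ryz -> Rxz).
F1: fails — Rdc and Rca but not Rda.
F2: condition met.
F3: condition met.
F4: fails — Rus and Rst but not Rut.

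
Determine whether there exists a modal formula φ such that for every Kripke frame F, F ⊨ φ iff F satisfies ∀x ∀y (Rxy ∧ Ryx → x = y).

No

Modal frame validity is preserved under surjective bounded morphisms.
The 4-cycle (worlds s,t,u,v with s→t→u→v→s) is antisymmetric. Sending even-indexed worlds to s and odd-indexed worlds to t is a surjective bounded morphism onto the two-world frame with s↔t, which is not antisymmetric.
So the class is not modally definable.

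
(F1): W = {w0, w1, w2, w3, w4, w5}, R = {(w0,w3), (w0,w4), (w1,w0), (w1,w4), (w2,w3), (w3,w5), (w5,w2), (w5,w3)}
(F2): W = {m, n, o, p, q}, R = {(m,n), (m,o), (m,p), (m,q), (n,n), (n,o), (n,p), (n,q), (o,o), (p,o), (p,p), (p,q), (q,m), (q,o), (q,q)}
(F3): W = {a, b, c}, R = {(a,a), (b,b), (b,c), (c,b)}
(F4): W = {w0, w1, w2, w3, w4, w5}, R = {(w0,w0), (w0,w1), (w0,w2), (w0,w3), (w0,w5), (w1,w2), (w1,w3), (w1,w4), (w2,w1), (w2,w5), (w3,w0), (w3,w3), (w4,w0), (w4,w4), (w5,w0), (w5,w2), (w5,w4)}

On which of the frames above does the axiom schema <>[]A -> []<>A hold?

(F2), (F3)

This is the axiom for convergence; its first-order frame correspondent is forall x forall y forall z (Rxy & Rxz -> exists w (Ryw & Rzw)).
(F1): fails — Rw0w4 and Rw0w4 but w4 and w4 have no common successor.
(F2): satisfies the condition.
(F3): satisfies the condition.
(F4): fails — Rw0w5 and Rw0w2 but w5 and w2 have no common successor.
Valid on: (F2), (F3).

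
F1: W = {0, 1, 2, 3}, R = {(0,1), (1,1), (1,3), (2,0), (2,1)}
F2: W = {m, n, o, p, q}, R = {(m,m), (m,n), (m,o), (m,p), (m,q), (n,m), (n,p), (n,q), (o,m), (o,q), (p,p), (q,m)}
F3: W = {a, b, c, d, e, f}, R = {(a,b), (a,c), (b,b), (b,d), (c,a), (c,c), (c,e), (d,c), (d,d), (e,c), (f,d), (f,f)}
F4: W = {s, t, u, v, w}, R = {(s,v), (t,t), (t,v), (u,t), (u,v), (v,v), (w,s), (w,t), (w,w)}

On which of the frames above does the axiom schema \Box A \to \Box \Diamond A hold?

F2, F3

Frame correspondent (Sahlqvist): \forall x \forall z (xRz \to \exists w (xRw \wedge zRw)) — i.e. a generalized confluence (Geach) condition.
F1: fails — 1R3 but no w with 1Rw and 3Rw.
F2: ✓.
F3: ✓.
F4: fails — wRs but no w* with wRw* and sRw*.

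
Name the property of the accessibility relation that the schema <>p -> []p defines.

partial functionality

This schema is the CD axiom.
It corresponds to partial functionality: forall x forall y forall z (Rxy & Rxz -> y = z).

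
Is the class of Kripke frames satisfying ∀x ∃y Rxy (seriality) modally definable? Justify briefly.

The condition is seriality. A defining modal formula is □r → ◇r.
Suppose □r→◇r is valid. At any x set V(r)=W. Then □r at x, so ◇r at x, so x has a successor.

Yes, by □r → ◇r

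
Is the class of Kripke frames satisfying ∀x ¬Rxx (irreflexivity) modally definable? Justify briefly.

No — not modally definable

Modal frame validity is preserved under surjective bounded morphisms.
The 5-cycle (worlds w0,w1,w2,w3,w4 with w0→w1→w2→w3→w4→w0) is irreflexive, and the map sending every world to a single reflexive point • is a surjective bounded morphism (forth: every edge maps to (•,•); back: every world has a successor). So any modal formula valid on the 5-cycle is also valid on the reflexive point, which is not irreflexive.
Hence irreflexivity is not modally definable.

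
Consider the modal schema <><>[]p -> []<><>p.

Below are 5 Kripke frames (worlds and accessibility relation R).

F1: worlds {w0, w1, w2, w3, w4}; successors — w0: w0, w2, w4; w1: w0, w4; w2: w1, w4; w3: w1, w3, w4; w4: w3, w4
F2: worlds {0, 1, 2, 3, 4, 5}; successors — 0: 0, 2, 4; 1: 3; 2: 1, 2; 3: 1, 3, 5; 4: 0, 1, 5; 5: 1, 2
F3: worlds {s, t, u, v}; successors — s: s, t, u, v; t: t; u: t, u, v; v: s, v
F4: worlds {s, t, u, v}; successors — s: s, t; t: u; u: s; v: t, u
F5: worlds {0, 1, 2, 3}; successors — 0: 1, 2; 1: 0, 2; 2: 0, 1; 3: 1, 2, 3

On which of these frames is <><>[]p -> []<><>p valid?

The schema corresponds to a generalized confluence (Geach) condition: forall x forall y forall z ((x R^2 y & xRz) -> exists w (yRw & z R^2 w)).
F1: condition met.
F2: fails — 0R²1, 0R0 but no w with 1Rw and 0R²w.
F3: fails — sR²v, sRt but no w with vRw and tR²w.
F4: fails — sR²t, sRt but no w with tRw and tR²w.
F5: condition met.
Valid on: F1, F5.

F1, F5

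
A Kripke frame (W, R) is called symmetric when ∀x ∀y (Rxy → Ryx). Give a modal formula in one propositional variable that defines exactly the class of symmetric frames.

q → □◇q

The condition is symmetry. The B schema q → □◇q defines it.
Suppose q→□◇q is valid. Take Rxy and set V(q)={x}. Then q at x, so □◇q at x, so ◇q at y, so some z with Ryz has q; z=x, i.e. Ryx.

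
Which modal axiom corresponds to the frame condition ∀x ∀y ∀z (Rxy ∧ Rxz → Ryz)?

◇ψ → □◇ψ

This is the Euclidean property; the standard corresponding axiom is 5: ◇ψ → □◇ψ.
Suppose ◇ψ→□◇ψ is valid. Take Rxy, Rxz and set V(ψ)={y}. Then ◇ψ at x, so □◇ψ at x, so ◇ψ at z, so some w with Rzw has ψ; w=y, i.e. Rzy. By symmetry of the argument, Ryz.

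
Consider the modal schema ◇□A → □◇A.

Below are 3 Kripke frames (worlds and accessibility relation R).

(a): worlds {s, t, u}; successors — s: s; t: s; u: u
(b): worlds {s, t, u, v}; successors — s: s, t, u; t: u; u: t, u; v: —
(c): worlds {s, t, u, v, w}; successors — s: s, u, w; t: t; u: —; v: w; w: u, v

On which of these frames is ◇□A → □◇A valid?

The schema corresponds to convergence: ∀x ∀y ∀z (Rxy ∧ Rxz → ∃w (Ryw ∧ Rzw)).
(a): condition met.
(b): condition met.
(c): fails — Rsw and Rsu but w and u have no common successor.

(a), (b)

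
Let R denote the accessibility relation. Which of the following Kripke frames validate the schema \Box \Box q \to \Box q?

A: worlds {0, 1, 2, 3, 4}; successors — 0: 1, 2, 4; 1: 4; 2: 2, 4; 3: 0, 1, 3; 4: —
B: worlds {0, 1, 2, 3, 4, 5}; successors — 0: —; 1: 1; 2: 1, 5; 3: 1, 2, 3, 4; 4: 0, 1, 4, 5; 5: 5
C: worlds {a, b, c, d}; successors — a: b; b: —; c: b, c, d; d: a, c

This is the axiom for density; its first-order frame correspondent is \forall x \forall y (Rxy \to \exists z (Rxz \wedge Rzy)).
A: fails — R01 but no z with R0z and Rz1.
B: ✓.
C: fails — Rab but no z with Raz and Rzb.

B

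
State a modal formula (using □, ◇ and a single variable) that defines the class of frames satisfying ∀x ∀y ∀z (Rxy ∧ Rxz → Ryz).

◇p → □◇p

The condition is the Euclidean property. The 5 schema ◇p → □◇p defines it.
Suppose ◇p→□◇p is valid. Take Rxy, Rxz and set V(p)={y}. Then ◇p at x, so □◇p at x, so ◇p at z, so some w with Rzw has p; w=y, i.e. Rzy. By symmetry of the argument, Ryz.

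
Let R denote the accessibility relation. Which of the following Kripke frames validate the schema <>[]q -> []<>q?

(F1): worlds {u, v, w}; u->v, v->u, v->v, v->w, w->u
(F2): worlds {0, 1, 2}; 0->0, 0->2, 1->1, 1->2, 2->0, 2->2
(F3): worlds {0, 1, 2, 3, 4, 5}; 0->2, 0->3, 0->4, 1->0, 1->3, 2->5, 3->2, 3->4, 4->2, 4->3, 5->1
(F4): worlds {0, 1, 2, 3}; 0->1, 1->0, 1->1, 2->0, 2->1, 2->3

This is the axiom for convergence; its first-order frame correspondent is forall x forall y forall z (Rxy & Rxz -> exists w (Ryw & Rzw)).
(F1): fails — Rvw and Rvu but w and u have no common successor.
(F2): satisfies the condition.
(F3): fails — R02 and R04 but 2 and 4 have no common successor.
(F4): fails — R23 and R23 but 3 and 3 have no common successor.
Valid on: (F2).

(F2)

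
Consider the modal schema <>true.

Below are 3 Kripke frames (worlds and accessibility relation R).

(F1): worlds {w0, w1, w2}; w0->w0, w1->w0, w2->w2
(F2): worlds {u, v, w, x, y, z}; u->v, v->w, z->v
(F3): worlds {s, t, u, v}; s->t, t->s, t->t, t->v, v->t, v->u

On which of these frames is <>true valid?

The schema corresponds to seriality: forall x exists y Rxy.
(F1): condition met.
(F2): fails — world w has no successor.
(F3): fails — world u has no successor.

(F1)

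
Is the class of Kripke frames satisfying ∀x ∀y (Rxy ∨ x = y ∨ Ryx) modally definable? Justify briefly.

Modal frame validity is preserved under disjoint unions.
Take 2 disjoint single-world reflexive frames: each is trivially connected, but their disjoint union has 2 worlds with no edge between distinct components, so it is not connected.
So the class is not modally definable.

No — not modally definable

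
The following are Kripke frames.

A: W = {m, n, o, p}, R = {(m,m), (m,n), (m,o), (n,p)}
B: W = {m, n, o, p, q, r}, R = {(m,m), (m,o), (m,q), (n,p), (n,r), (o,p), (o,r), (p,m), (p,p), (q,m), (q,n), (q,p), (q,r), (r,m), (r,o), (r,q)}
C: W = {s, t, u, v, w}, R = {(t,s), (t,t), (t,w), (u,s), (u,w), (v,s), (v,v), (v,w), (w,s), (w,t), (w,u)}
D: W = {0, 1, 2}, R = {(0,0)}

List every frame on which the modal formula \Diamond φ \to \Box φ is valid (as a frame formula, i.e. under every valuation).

Frame correspondent (Sahlqvist): \forall x \forall y \forall z (Rxy \wedge Rxz \to y = z) — i.e. partial functionality.
A: fails — m sees both m and n.
B: fails — m sees both m and o.
C: fails — t sees both s and t.
D: condition met.
Valid on: D.

D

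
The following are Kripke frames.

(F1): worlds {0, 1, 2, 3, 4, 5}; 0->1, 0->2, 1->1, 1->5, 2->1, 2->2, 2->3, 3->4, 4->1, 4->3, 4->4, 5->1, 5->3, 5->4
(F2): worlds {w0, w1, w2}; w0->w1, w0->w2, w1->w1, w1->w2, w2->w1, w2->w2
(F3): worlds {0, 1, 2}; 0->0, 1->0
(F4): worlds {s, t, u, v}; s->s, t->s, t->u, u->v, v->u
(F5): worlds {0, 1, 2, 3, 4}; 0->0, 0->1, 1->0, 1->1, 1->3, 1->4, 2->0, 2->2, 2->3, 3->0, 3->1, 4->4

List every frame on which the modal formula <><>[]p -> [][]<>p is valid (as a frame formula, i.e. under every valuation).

This is the axiom for a generalized confluence (Geach) condition; its first-order frame correspondent is forall x forall y forall z ((x R^2 y & x R^2 z) -> exists w (yRw & zRw)).
(F1): fails — 0R²1, 0R²3 but no w with 1Rw and 3Rw.
(F2): condition met.
(F3): condition met.
(F4): fails — tR²s, tR²v but no w with sRw and vRw.
(F5): fails — 0R²0, 0R²4 but no w with 0Rw and 4Rw.
Valid on: (F2), (F3).

(F2), (F3)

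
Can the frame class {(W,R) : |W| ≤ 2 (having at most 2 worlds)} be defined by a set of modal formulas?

No

Modal frame validity is preserved under disjoint unions.
Any modal formula valid on each of 3 disjoint one-world frames is valid on their disjoint union (validity is preserved under disjoint unions). Each one-world frame has |W|=1≤2, but the union has |W|=3.
So no modal formula (or set of formulas) defines exactly the |W|≤2 frames.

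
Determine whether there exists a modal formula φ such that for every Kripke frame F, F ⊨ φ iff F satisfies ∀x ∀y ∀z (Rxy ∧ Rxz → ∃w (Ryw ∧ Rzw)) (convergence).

This is a Sahlqvist condition; the .2 axiom ◇□p → □◇p defines it.

Yes, by ◇□p → □◇p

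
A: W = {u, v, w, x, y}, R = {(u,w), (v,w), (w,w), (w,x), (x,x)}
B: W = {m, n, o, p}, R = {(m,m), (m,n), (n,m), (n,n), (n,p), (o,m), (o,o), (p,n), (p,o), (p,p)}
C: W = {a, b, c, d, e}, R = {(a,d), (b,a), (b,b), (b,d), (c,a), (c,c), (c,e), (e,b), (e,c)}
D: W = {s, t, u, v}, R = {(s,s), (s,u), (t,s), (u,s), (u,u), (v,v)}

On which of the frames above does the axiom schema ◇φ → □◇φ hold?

Frame correspondent (Sahlqvist): ∀x ∀y ∀z (Rxy ∧ Rxz → Ryz) — i.e. the Euclidean property.
A: fails — Rwx and Rww but not Rxw.
B: fails — Rnm and Rnp but not Rmp.
C: fails — Rad and Rad but not Rdd.
D: satisfies the condition.
Valid on: D.

D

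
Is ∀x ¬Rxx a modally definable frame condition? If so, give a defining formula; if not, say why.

Not modally definable

If a class were modally definable it would be closed under surjective bounded morphisms (Goldblatt–Thomason).
The 3-cycle (worlds a,b,c with a→b→c→a) is irreflexive, and the map sending every world to a single reflexive point • is a surjective bounded morphism (forth: every edge maps to (•,•); back: every world has a successor). So any modal formula valid on the 3-cycle is also valid on the reflexive point, which is not irreflexive.
So no modal formula (or set of formulas) defines exactly the irreflexive frames.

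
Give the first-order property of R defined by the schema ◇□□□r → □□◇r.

This is a Sahlqvist (Geach-type) schema ◇^1□^3r → □^2◇^1r.
Minimal-valuation argument: fix x; take any y with xR^1y and any z with xR^2z. Set V(r) to the set of worlds R-reachable from y in exactly 3 steps. Then □^3r holds at y, so the antecedent holds at x; validity forces ◇^1r at z, giving a w with zR^1w and yR^3w.
First-order correspondent: ∀x ∀y ∀z ((xRy ∧ xR²z) → ∃w (yR³w ∧ zRw)).

∀x ∀y ∀z ((xRy ∧ xR²z) → ∃w (yR³w ∧ zRw))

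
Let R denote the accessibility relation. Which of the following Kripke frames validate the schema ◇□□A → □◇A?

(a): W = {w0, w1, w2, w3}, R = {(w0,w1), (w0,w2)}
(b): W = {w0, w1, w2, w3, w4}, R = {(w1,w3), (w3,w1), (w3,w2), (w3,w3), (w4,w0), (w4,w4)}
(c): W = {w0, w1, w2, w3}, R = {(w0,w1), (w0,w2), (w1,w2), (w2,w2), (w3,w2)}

Frame correspondent (Sahlqvist): ∀x ∀y ∀z ((xRy ∧ xRz) → ∃w (yR²w ∧ zRw)) — i.e. a generalized confluence (Geach) condition.
(a): fails — w0Rw1, w0Rw1 but no w with w1R²w and w1Rw.
(b): fails — w3Rw1, w3Rw2 but no w with w1R²w and w2Rw.
(c): ✓.
Valid on: (c).

(c)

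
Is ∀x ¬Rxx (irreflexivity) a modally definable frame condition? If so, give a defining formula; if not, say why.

No — not modally definable

Modal frame validity is preserved under surjective bounded morphisms.
The 2-cycle (worlds w0,w1 with w0→w1→w0) is irreflexive, and the map sending every world to a single reflexive point • is a surjective bounded morphism (forth: every edge maps to (•,•); back: every world has a successor). So any modal formula valid on the 2-cycle is also valid on the reflexive point, which is not irreflexive.
So no modal formula (or set of formulas) defines exactly the irreflexive frames.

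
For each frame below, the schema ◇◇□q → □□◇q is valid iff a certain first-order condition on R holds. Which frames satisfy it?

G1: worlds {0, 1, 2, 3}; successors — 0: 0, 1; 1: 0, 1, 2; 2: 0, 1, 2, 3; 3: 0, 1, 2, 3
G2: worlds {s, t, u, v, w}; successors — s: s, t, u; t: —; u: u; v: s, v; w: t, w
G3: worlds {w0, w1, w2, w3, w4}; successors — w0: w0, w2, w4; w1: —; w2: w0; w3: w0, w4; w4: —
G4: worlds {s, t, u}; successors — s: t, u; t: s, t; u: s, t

The schema corresponds to a generalized confluence (Geach) condition: ∀x ∀y ∀z ((xR²y ∧ xR²z) → ∃w (yRw ∧ zRw)).
G1: satisfies the condition.
G2: fails — sR²s, sR²t but no w* with sRw* and tRw*.
G3: fails — w0R²w0, w0R²w4 but no w with w0Rw and w4Rw.
G4: satisfies the condition.
Valid on: G1, G4.

G1, G4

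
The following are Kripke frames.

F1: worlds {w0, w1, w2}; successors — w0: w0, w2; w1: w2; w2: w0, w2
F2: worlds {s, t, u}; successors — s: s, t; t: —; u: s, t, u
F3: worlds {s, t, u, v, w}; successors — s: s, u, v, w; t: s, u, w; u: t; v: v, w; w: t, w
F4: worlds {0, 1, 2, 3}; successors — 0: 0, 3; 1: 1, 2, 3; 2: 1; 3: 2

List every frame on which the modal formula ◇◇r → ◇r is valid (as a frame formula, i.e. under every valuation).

F2

Frame correspondent (Sahlqvist): ∀x ∀y ∀z (Rxy ∧ Ryz → Rxz) — i.e. transitivity.
F1: fails — Rw1w2 and Rw2w0 but not Rw1w0.
F2: holds.
F3: fails — Rwt and Rts but not Rws.
F4: fails — R32 and R21 but not R31.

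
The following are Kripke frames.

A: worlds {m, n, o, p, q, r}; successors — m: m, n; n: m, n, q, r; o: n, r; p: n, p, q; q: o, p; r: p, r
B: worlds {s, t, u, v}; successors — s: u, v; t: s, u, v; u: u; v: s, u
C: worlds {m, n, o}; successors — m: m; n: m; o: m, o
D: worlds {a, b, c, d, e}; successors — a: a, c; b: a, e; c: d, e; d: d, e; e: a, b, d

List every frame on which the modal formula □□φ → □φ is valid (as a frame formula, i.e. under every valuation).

The schema corresponds to density: ∀x ∀y (Rxy → ∃z (Rxz ∧ Rzy)).
A: fails — Rqo but no z with Rqz and Rzo.
B: fails — Rvs but no z with Rvz and Rzs.
C: condition met.
D: fails — Reb but no z with Rez and Rzb.
Valid on: C.

C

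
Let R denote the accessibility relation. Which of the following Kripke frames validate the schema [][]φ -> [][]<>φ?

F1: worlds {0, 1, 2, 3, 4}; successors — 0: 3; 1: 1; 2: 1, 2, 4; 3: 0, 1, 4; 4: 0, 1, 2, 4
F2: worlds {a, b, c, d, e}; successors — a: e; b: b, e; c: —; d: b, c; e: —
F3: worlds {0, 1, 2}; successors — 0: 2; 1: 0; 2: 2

The schema corresponds to a generalized confluence (Geach) condition: forall x forall z (x R^2 z -> exists w (x R^2 w & zRw)).
F1: fails — 0R²0 but no w with 0R²w and 0Rw.
F2: fails — bR²e but no w with bR²w and eRw.
F3: condition met.

F3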